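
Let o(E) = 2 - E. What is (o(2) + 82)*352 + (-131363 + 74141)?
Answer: -28358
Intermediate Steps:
(o(2) + 82)*352 + (-131363 + 74141) = ((2 - 1*2) + 82)*352 + (-131363 + 74141) = ((2 - 2) + 82)*352 - 57222 = (0 + 82)*352 - 57222 = 82*352 - 57222 = 28864 - 57222 = -28358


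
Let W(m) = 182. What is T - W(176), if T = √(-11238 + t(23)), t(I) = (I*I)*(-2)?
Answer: -182 + 2*I*√3074 ≈ -182.0 + 110.89*I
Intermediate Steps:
t(I) = -2*I² (t(I) = I²*(-2) = -2*I²)
T = 2*I*√3074 (T = √(-11238 - 2*23²) = √(-11238 - 2*529) = √(-11238 - 1058) = √(-12296) = 2*I*√3074 ≈ 110.89*I)
T - W(176) = 2*I*√3074 - 1*182 = 2*I*√3074 - 182 = -182 + 2*I*√3074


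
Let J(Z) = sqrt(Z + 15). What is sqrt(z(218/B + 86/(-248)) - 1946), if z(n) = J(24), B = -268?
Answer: sqrt(-1946 + sqrt(39)) ≈ 44.043*I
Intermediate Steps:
J(Z) = sqrt(15 + Z)
z(n) = sqrt(39) (z(n) = sqrt(15 + 24) = sqrt(39))
sqrt(z(218/B + 86/(-248)) - 1946) = sqrt(sqrt(39) - 1946) = sqrt(-1946 + sqrt(39))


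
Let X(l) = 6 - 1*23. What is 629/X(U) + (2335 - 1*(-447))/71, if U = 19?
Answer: 155/71 ≈ 2.1831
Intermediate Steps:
X(l) = -17 (X(l) = 6 - 23 = -17)
629/X(U) + (2335 - 1*(-447))/71 = 629/(-17) + (2335 - 1*(-447))/71 = 629*(-1/17) + (2335 + 447)*(1/71) = -37 + 2782*(1/71) = -37 + 2782/71 = 155/71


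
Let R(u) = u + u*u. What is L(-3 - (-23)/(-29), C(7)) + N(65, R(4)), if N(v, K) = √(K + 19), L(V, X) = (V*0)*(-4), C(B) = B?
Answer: √39 ≈ 6.2450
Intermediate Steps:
R(u) = u + u²
L(V, X) = 0 (L(V, X) = 0*(-4) = 0)
N(v, K) = √(19 + K)
L(-3 - (-23)/(-29), C(7)) + N(65, R(4)) = 0 + √(19 + 4*(1 + 4)) = 0 + √(19 + 4*5) = 0 + √(19 + 20) = 0 + √39 = √39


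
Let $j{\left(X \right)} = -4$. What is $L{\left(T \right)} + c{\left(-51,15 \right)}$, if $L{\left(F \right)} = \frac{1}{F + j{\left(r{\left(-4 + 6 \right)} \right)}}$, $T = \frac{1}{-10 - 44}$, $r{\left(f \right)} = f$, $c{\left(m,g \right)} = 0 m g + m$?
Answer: $- \frac{11121}{217} \approx -51.249$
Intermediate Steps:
$c{\left(m,g \right)} = m$ ($c{\left(m,g \right)} = 0 g + m = 0 + m = m$)
$T = - \frac{1}{54}$ ($T = \frac{1}{-54} = - \frac{1}{54} \approx -0.018519$)
$L{\left(F \right)} = \frac{1}{-4 + F}$ ($L{\left(F \right)} = \frac{1}{F - 4} = \frac{1}{-4 + F}$)
$L{\left(T \right)} + c{\left(-51,15 \right)} = \frac{1}{-4 - \frac{1}{54}} - 51 = \frac{1}{- \frac{217}{54}} - 51 = - \frac{54}{217} - 51 = - \frac{11121}{217}$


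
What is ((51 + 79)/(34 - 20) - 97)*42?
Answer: -3684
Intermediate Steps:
((51 + 79)/(34 - 20) - 97)*42 = (130/14 - 97)*42 = (130*(1/14) - 97)*42 = (65/7 - 97)*42 = -614/7*42 = -3684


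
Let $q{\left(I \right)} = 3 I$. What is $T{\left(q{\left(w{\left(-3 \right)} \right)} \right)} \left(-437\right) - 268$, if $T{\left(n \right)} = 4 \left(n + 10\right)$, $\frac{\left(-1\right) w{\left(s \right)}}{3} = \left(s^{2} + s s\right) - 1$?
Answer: $249696$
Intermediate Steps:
$w{\left(s \right)} = 3 - 6 s^{2}$ ($w{\left(s \right)} = - 3 \left(\left(s^{2} + s s\right) - 1\right) = - 3 \left(\left(s^{2} + s^{2}\right) - 1\right) = - 3 \left(2 s^{2} - 1\right) = - 3 \left(-1 + 2 s^{2}\right) = 3 - 6 s^{2}$)
$T{\left(n \right)} = 40 + 4 n$ ($T{\left(n \right)} = 4 \left(10 + n\right) = 40 + 4 n$)
$T{\left(q{\left(w{\left(-3 \right)} \right)} \right)} \left(-437\right) - 268 = \left(40 + 4 \cdot 3 \left(3 - 6 \left(-3\right)^{2}\right)\right) \left(-437\right) - 268 = \left(40 + 4 \cdot 3 \left(3 - 54\right)\right) \left(-437\right) - 268 = \left(40 + 4 \cdot 3 \left(-51\right)\right) \left(-437\right) - 268 = \left(40 + 4 \left(-153\right)\right) \left(-437\right) - 268 = \left(40 - 612\right) \left(-437\right) - 268 = \left(-572\right) \left(-437\right) - 268 = 249964 - 268 = 249696$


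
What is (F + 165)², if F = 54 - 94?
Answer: 15625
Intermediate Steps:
F = -40
(F + 165)² = (-40 + 165)² = 125² = 15625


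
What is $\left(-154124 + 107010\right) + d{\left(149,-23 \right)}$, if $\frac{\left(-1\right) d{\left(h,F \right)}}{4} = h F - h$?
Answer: $-32810$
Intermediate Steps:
$d{\left(h,F \right)} = 4 h - 4 F h$ ($d{\left(h,F \right)} = - 4 \left(h F - h\right) = - 4 \left(F h - h\right) = - 4 \left(- h + F h\right) = 4 h - 4 F h$)
$\left(-154124 + 107010\right) + d{\left(149,-23 \right)} = \left(-154124 + 107010\right) + 4 \cdot 149 \left(1 - -23\right) = -47114 + 4 \cdot 149 \left(1 + 23\right) = -47114 + 4 \cdot 149 \cdot 24 = -47114 + 14304 = -32810$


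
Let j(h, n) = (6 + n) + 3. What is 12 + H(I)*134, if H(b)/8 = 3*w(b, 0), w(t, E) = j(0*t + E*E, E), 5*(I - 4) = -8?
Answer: 28956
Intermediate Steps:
I = 12/5 (I = 4 + (⅕)*(-8) = 4 - 8/5 = 12/5 ≈ 2.4000)
j(h, n) = 9 + n
w(t, E) = 9 + E
H(b) = 216 (H(b) = 8*(3*(9 + 0)) = 8*(3*9) = 8*27 = 216)
12 + H(I)*134 = 12 + 216*134 = 12 + 28944 = 28956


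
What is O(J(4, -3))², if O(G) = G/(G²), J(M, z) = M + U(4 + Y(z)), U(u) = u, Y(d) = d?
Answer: 1/25 ≈ 0.040000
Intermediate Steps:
J(M, z) = 4 + M + z (J(M, z) = M + (4 + z) = 4 + M + z)
O(G) = 1/G (O(G) = G/G² = 1/G)
O(J(4, -3))² = (1/(4 + 4 - 3))² = (1/5)² = (⅕)² = 1/25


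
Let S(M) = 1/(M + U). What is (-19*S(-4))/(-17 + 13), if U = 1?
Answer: -19/12 ≈ -1.5833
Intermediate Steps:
S(M) = 1/(1 + M) (S(M) = 1/(M + 1) = 1/(1 + M))
(-19*S(-4))/(-17 + 13) = (-19/(1 - 4))/(-17 + 13) = -19/(-3)/(-4) = -19*(-⅓)*(-¼) = (19/3)*(-¼) = -19/12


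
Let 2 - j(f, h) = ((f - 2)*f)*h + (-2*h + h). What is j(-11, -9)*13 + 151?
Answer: 16791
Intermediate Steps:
j(f, h) = 2 + h - f*h*(-2 + f) (j(f, h) = 2 - (((f - 2)*f)*h + (-2*h + h)) = 2 - (((-2 + f)*f)*h - h) = 2 - ((f*(-2 + f))*h - h) = 2 - (f*h*(-2 + f) - h) = 2 - (-h + f*h*(-2 + f)) = 2 + (h - f*h*(-2 + f)) = 2 + h - f*h*(-2 + f))
j(-11, -9)*13 + 151 = (2 - 9 - 1*(-9)*(-11)**2 + 2*(-11)*(-9))*13 + 151 = (2 - 9 - 1*(-9)*121 + 198)*13 + 151 = (2 - 9 + 1089 + 198)*13 + 151 = 1280*13 + 151 = 16640 + 151 = 16791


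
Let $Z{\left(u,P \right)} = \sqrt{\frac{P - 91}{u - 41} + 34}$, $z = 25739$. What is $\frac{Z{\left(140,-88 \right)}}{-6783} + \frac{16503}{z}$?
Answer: $\frac{16503}{25739} - \frac{\sqrt{35057}}{223839} \approx 0.64033$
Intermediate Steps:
$Z{\left(u,P \right)} = \sqrt{34 + \frac{-91 + P}{-41 + u}}$ ($Z{\left(u,P \right)} = \sqrt{\frac{-91 + P}{-41 + u} + 34} = \sqrt{34 + \frac{-91 + P}{-41 + u}}$)
$\frac{Z{\left(140,-88 \right)}}{-6783} + \frac{16503}{z} = \frac{\sqrt{\frac{-1485 - 88 + 34 \cdot 140}{-41 + 140}}}{-6783} + \frac{16503}{25739} = \sqrt{\frac{-1485 - 88 + 4760}{99}} \left(- \frac{1}{6783}\right) + 16503 \cdot \frac{1}{25739} = \sqrt{\frac{1}{99} \cdot 3187} \left(- \frac{1}{6783}\right) + \frac{16503}{25739} = \sqrt{\frac{3187}{99}} \left(- \frac{1}{6783}\right) + \frac{16503}{25739} = \frac{\sqrt{35057}}{33} \left(- \frac{1}{6783}\right) + \frac{16503}{25739} = - \frac{\sqrt{35057}}{223839} + \frac{16503}{25739} = \frac{16503}{25739} - \frac{\sqrt{35057}}{223839}$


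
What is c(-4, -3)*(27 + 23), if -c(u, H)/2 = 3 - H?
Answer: -600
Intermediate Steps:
c(u, H) = -6 + 2*H (c(u, H) = -2*(3 - H) = -6 + 2*H)
c(-4, -3)*(27 + 23) = (-6 + 2*(-3))*(27 + 23) = (-6 - 6)*50 = -12*50 = -600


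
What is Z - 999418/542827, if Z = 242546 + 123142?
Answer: 198504320558/542827 ≈ 3.6569e+5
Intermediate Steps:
Z = 365688
Z - 999418/542827 = 365688 - 999418/542827 = 198504320558/542827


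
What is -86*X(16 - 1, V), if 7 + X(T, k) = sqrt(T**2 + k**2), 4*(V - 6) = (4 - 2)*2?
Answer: 602 - 86*sqrt(274) ≈ -821.55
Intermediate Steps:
V = 7 (V = 6 + ((4 - 2)*2)/4 = 6 + (2*2)/4 = 6 + (1/4)*4 = 6 + 1 = 7)
X(T, k) = -7 + sqrt(T**2 + k**2)
-86*X(16 - 1, V) = -86*(-7 + sqrt((16 - 1)**2 + 7**2)) = -86*(-7 + sqrt(15**2 + 49)) = -86*(-7 + sqrt(225 + 49)) = -86*(-7 + sqrt(274)) = 602 - 86*sqrt(274)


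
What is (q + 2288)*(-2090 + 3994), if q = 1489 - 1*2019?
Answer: 3347232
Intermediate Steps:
q = -530 (q = 1489 - 2019 = -530)
(q + 2288)*(-2090 + 3994) = (-530 + 2288)*(-2090 + 3994) = 1758*1904 = 3347232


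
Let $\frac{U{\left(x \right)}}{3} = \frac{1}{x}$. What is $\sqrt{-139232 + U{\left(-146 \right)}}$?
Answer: $\frac{5 i \sqrt{118714790}}{146} \approx 373.14 i$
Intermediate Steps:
$U{\left(x \right)} = \frac{3}{x}$
$\sqrt{-139232 + U{\left(-146 \right)}} = \sqrt{-139232 + \frac{3}{-146}} = \sqrt{-139232 + 3 \left(- \frac{1}{146}\right)} = \sqrt{-139232 - \frac{3}{146}} = \sqrt{- \frac{20327875}{146}} = \frac{5 i \sqrt{118714790}}{146}$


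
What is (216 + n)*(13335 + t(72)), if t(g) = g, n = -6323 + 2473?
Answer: -48721038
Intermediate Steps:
n = -3850
(216 + n)*(13335 + t(72)) = (216 - 3850)*(13335 + 72) = -3634*13407 = -48721038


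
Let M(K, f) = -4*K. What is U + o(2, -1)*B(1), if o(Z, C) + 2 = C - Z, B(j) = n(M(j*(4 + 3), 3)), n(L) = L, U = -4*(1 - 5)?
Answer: 156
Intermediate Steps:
U = 16 (U = -4*(-4) = 16)
B(j) = -28*j (B(j) = -4*j*(4 + 3) = -4*j*7 = -28*j)
o(Z, C) = -2 + C - Z (o(Z, C) = -2 + (C - Z) = -2 + C - Z)
U + o(2, -1)*B(1) = 16 + (-2 - 1 - 1*2)*(-28*1) = 16 + (-2 - 1 - 2)*(-28) = 16 - 5*(-28) = 16 + 140 = 156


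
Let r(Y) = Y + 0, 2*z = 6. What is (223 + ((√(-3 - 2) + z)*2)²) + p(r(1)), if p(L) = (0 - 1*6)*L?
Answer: 233 + 24*I*√5 ≈ 233.0 + 53.666*I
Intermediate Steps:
z = 3 (z = (½)*6 = 3)
r(Y) = Y
p(L) = -6*L (p(L) = (0 - 6)*L = -6*L)
(223 + ((√(-3 - 2) + z)*2)²) + p(r(1)) = (223 + ((√(-3 - 2) + 3)*2)²) - 6*1 = (223 + ((√(-5) + 3)*2)²) - 6 = (223 + ((I*√5 + 3)*2)²) - 6 = (223 + ((3 + I*√5)*2)²) - 6 = (223 + (6 + 2*I*√5)²) - 6 = 217 + (6 + 2*I*√5)²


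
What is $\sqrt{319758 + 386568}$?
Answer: $\sqrt{706326} \approx 840.43$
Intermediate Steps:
$\sqrt{319758 + 386568} = \sqrt{706326}$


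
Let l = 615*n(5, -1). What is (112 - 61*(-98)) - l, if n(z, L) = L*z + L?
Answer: 9780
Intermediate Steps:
n(z, L) = L + L*z
l = -3690 (l = 615*(-(1 + 5)) = 615*(-1*6) = 615*(-6) = -3690)
(112 - 61*(-98)) - l = (112 - 61*(-98)) - 1*(-3690) = (112 + 5978) + 3690 = 6090 + 3690 = 9780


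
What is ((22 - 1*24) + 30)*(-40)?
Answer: -1120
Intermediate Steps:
((22 - 1*24) + 30)*(-40) = ((22 - 24) + 30)*(-40) = (-2 + 30)*(-40) = 28*(-40) = -1120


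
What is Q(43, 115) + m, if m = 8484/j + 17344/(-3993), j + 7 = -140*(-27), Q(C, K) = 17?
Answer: 2916269/195657 ≈ 14.905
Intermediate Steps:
j = 3773 (j = -7 - 140*(-27) = -7 + 3780 = 3773)
m = -409900/195657 (m = 8484/3773 + 17344/(-3993) = 8484*(1/3773) + 17344*(-1/3993) = 1212/539 - 17344/3993 = -409900/195657 ≈ -2.0950)
Q(43, 115) + m = 17 - 409900/195657 = 2916269/195657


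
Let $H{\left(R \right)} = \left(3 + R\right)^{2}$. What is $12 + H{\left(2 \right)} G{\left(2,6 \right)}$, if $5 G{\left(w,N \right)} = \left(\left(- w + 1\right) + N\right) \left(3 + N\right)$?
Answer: $237$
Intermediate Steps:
$G{\left(w,N \right)} = \frac{\left(3 + N\right) \left(1 + N - w\right)}{5}$ ($G{\left(w,N \right)} = \frac{\left(\left(- w + 1\right) + N\right) \left(3 + N\right)}{5} = \frac{\left(\left(1 - w\right) + N\right) \left(3 + N\right)}{5} = \frac{\left(1 + N - w\right) \left(3 + N\right)}{5} = \frac{\left(3 + N\right) \left(1 + N - w\right)}{5}$)
$12 + H{\left(2 \right)} G{\left(2,6 \right)} = 12 + \left(3 + 2\right)^{2} \left(\frac{3}{5} - \frac{6}{5} + \frac{6^{2}}{5} + \frac{4}{5} \cdot 6 - \frac{6}{5} \cdot 2\right) = 12 + 5^{2} \left(\frac{3}{5} - \frac{6}{5} + \frac{1}{5} \cdot 36 + \frac{24}{5} - \frac{12}{5}\right) = 12 + 25 \left(\frac{3}{5} - \frac{6}{5} + \frac{36}{5} + \frac{24}{5} - \frac{12}{5}\right) = 12 + 25 \cdot 9 = 12 + 225 = 237$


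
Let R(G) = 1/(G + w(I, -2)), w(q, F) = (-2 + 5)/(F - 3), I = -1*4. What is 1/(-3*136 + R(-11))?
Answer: -58/23669 ≈ -0.0024505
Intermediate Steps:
I = -4
w(q, F) = 3/(-3 + F)
R(G) = 1/(-3/5 + G) (R(G) = 1/(G + 3/(-3 - 2)) = 1/(G + 3/(-5)) = 1/(G + 3*(-1/5)) = 1/(G - 3/5) = 1/(-3/5 + G))
1/(-3*136 + R(-11)) = 1/(-3*136 + 5/(-3 + 5*(-11))) = 1/(-408 + 5/(-3 - 55)) = 1/(-408 + 5/(-58)) = 1/(-408 + 5*(-1/58)) = 1/(-408 - 5/58) = 1/(-23669/58) = -58/23669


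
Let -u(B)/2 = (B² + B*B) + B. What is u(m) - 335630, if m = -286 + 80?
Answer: -504962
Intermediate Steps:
m = -206
u(B) = -4*B² - 2*B (u(B) = -2*((B² + B*B) + B) = -2*((B² + B²) + B) = -2*(2*B² + B) = -2*(B + 2*B²) = -4*B² - 2*B)
u(m) - 335630 = -2*(-206)*(1 + 2*(-206)) - 335630 = -2*(-206)*(1 - 412) - 335630 = -2*(-206)*(-411) - 335630 = -169332 - 335630 = -504962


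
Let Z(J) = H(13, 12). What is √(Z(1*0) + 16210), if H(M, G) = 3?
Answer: √16213 ≈ 127.33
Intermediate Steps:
Z(J) = 3
√(Z(1*0) + 16210) = √(3 + 16210) = √16213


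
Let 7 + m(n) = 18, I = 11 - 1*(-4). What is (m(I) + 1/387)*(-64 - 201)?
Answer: -1128370/387 ≈ -2915.7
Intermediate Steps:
I = 15 (I = 11 + 4 = 15)
m(n) = 11 (m(n) = -7 + 18 = 11)
(m(I) + 1/387)*(-64 - 201) = (11 + 1/387)*(-64 - 201) = (11 + 1/387)*(-265) = (4258/387)*(-265) = -1128370/387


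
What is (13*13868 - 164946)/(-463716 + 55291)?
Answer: -15338/408425 ≈ -0.037554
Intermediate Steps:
(13*13868 - 164946)/(-463716 + 55291) = (180284 - 164946)/(-408425) = 15338*(-1/408425) = -15338/408425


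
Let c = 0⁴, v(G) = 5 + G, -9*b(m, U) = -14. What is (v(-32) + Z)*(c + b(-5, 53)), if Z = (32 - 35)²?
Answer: -28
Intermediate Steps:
b(m, U) = 14/9 (b(m, U) = -⅑*(-14) = 14/9)
Z = 9 (Z = (-3)² = 9)
c = 0
(v(-32) + Z)*(c + b(-5, 53)) = ((5 - 32) + 9)*(0 + 14/9) = (-27 + 9)*(14/9) = -18*14/9 = -28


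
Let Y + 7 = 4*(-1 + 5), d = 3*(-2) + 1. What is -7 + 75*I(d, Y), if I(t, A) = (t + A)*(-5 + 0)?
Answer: -1507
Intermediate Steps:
d = -5 (d = -6 + 1 = -5)
Y = 9 (Y = -7 + 4*(-1 + 5) = -7 + 4*4 = -7 + 16 = 9)
I(t, A) = -5*A - 5*t (I(t, A) = (A + t)*(-5) = -5*A - 5*t)
-7 + 75*I(d, Y) = -7 + 75*(-5*9 - 5*(-5)) = -7 + 75*(-45 + 25) = -7 + 75*(-20) = -7 - 1500 = -1507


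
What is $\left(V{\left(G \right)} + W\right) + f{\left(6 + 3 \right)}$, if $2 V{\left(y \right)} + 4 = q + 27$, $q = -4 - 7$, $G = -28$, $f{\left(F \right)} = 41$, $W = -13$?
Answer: $34$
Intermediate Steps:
$q = -11$
$V{\left(y \right)} = 6$ ($V{\left(y \right)} = -2 + \frac{-11 + 27}{2} = -2 + \frac{1}{2} \cdot 16 = -2 + 8 = 6$)
$\left(V{\left(G \right)} + W\right) + f{\left(6 + 3 \right)} = \left(6 - 13\right) + 41 = -7 + 41 = 34$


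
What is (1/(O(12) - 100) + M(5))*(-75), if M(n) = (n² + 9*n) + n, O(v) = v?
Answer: -494925/88 ≈ -5624.1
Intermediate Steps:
M(n) = n² + 10*n
(1/(O(12) - 100) + M(5))*(-75) = (1/(12 - 100) + 5*(10 + 5))*(-75) = (1/(-88) + 5*15)*(-75) = (-1/88 + 75)*(-75) = (6599/88)*(-75) = -494925/88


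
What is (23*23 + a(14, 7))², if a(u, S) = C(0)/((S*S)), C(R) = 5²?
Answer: 673194916/2401 ≈ 2.8038e+5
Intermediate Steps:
C(R) = 25
a(u, S) = 25/S² (a(u, S) = 25/((S*S)) = 25/(S²) = 25/S²)
(23*23 + a(14, 7))² = (23*23 + 25/7²)² = (529 + 25*(1/49))² = (529 + 25/49)² = (25946/49)² = 673194916/2401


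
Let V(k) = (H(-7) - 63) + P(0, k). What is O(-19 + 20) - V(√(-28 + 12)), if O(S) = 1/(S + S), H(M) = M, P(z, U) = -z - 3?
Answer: 147/2 ≈ 73.500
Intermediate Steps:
P(z, U) = -3 - z
O(S) = 1/(2*S)
V(k) = -73 (V(k) = (-7 - 63) + (-3 - 1*0) = -70 + (-3 + 0) = -70 - 3 = -73)
O(-19 + 20) - V(√(-28 + 12)) = 1/(2*(-19 + 20)) - 1*(-73) = (½)/1 + 73 = (½)*1 + 73 = ½ + 73 = 147/2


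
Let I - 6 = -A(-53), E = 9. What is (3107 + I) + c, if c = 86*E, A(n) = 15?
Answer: 3872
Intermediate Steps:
I = -9 (I = 6 - 1*15 = 6 - 15 = -9)
c = 774 (c = 86*9 = 774)
(3107 + I) + c = (3107 - 9) + 774 = 3098 + 774 = 3872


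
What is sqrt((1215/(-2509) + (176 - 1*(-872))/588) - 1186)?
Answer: 5*I*sqrt(131555498451)/52689 ≈ 34.419*I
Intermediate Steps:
sqrt((1215/(-2509) + (176 - 1*(-872))/588) - 1186) = sqrt((1215*(-1/2509) + (176 + 872)*(1/588)) - 1186) = sqrt((-1215/2509 + 1048*(1/588)) - 1186) = sqrt((-1215/2509 + 262/147) - 1186) = sqrt(478753/368823 - 1186) = sqrt(-436945325/368823) = 5*I*sqrt(131555498451)/52689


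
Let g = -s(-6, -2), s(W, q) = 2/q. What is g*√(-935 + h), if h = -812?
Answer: I*√1747 ≈ 41.797*I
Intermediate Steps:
g = 1 (g = -2/(-2) = -2*(-1)/2 = -1*(-1) = 1)
g*√(-935 + h) = 1*√(-935 - 812) = 1*√(-1747) = 1*(I*√1747) = I*√1747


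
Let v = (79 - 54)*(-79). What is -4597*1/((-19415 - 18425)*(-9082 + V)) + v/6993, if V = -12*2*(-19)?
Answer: -644687630821/2282570025120 ≈ -0.28244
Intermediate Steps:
V = 456 (V = -24*(-19) = 456)
v = -1975 (v = 25*(-79) = -1975)
-4597*1/((-19415 - 18425)*(-9082 + V)) + v/6993 = -4597*1/((-19415 - 18425)*(-9082 + 456)) - 1975/6993 = -4597/((-37840*(-8626))) - 1975*1/6993 = -4597/326407840 - 1975/6993 = -644687630821/2282570025120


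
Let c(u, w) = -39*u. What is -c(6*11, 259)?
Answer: 2574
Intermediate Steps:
-c(6*11, 259) = -(-39)*6*11 = -(-39)*66 = -1*(-2574) = 2574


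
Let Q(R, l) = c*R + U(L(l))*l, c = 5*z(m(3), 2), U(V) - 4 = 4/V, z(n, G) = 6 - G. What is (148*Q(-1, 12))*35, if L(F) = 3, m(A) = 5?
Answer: 227920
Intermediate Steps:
U(V) = 4 + 4/V
c = 20 (c = 5*(6 - 1*2) = 5*(6 - 2) = 5*4 = 20)
Q(R, l) = 20*R + 16*l/3 (Q(R, l) = 20*R + (4 + 4/3)*l = 20*R + 16*l/3)
(148*Q(-1, 12))*35 = (148*(20*(-1) + (16/3)*12))*35 = (148*(-20 + 64))*35 = (148*44)*35 = 6512*35 = 227920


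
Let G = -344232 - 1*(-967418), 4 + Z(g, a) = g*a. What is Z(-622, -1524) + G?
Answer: 1571110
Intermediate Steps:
Z(g, a) = -4 + a*g (Z(g, a) = -4 + g*a = -4 + a*g)
G = 623186 (G = -344232 + 967418 = 623186)
Z(-622, -1524) + G = (-4 - 1524*(-622)) + 623186 = (-4 + 947928) + 623186 = 947924 + 623186 = 1571110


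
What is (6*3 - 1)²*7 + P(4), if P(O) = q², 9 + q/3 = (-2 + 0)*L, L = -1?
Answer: 2464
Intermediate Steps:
q = -21 (q = -27 + 3*((-2 + 0)*(-1)) = -27 + 3*(-2*(-1)) = -27 + 3*2 = -27 + 6 = -21)
P(O) = 441 (P(O) = (-21)² = 441)
(6*3 - 1)²*7 + P(4) = (6*3 - 1)²*7 + 441 = (18 - 1)²*7 + 441 = 17²*7 + 441 = 289*7 + 441 = 2023 + 441 = 2464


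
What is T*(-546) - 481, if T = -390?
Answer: 212459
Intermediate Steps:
T*(-546) - 481 = -390*(-546) - 481 = 212940 - 481 = 212459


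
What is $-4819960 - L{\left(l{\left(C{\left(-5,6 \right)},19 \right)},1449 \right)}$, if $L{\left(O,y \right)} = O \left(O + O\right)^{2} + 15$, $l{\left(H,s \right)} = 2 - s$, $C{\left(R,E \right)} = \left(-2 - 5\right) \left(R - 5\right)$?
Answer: $-4800323$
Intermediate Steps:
$C{\left(R,E \right)} = 35 - 7 R$ ($C{\left(R,E \right)} = - 7 \left(-5 + R\right) = 35 - 7 R$)
$L{\left(O,y \right)} = 15 + 4 O^{3}$ ($L{\left(O,y \right)} = O \left(2 O\right)^{2} + 15 = O 4 O^{2} + 15 = 4 O^{3} + 15 = 15 + 4 O^{3}$)
$-4819960 - L{\left(l{\left(C{\left(-5,6 \right)},19 \right)},1449 \right)} = -4819960 - \left(15 + 4 \left(2 - 19\right)^{3}\right) = -4819960 - \left(15 + 4 \left(-17\right)^{3}\right) = -4819960 - \left(15 + 4 \left(-4913\right)\right) = -4819960 - \left(15 - 19652\right) = -4819960 - -19637 = -4819960 + 19637 = -4800323$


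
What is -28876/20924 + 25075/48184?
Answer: -216672971/252050504 ≈ -0.85964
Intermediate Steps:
-28876/20924 + 25075/48184 = -28876*1/20924 + 25075*(1/48184) = -7219/5231 + 25075/48184 = -216672971/252050504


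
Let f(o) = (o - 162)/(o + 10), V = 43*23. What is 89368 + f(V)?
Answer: 89279459/999 ≈ 89369.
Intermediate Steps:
V = 989
f(o) = (-162 + o)/(10 + o)
89368 + f(V) = 89368 + (-162 + 989)/(10 + 989) = 89368 + 827/999 = 89279459/999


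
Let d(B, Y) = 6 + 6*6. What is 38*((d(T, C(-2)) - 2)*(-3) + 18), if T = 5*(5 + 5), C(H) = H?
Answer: -3876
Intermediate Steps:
T = 50 (T = 5*10 = 50)
d(B, Y) = 42 (d(B, Y) = 6 + 36 = 42)
38*((d(T, C(-2)) - 2)*(-3) + 18) = 38*((42 - 2)*(-3) + 18) = 38*(40*(-3) + 18) = 38*(-120 + 18) = 38*(-102) = -3876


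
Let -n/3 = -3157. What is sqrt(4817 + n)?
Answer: 4*sqrt(893) ≈ 119.53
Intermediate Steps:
n = 9471 (n = -3*(-3157) = 9471)
sqrt(4817 + n) = sqrt(4817 + 9471) = sqrt(14288) = 4*sqrt(893)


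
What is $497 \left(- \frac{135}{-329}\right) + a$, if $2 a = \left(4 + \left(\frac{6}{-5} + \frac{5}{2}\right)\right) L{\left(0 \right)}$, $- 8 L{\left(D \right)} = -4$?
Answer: $\frac{385891}{1880} \approx 205.26$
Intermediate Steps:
$L{\left(D \right)} = \frac{1}{2}$ ($L{\left(D \right)} = \left(- \frac{1}{8}\right) \left(-4\right) = \frac{1}{2}$)
$a = \frac{53}{40}$ ($a = \frac{\left(4 + \left(\frac{6}{-5} + \frac{5}{2}\right)\right) \frac{1}{2}}{2} = \frac{\left(4 + \left(6 \left(- \frac{1}{5}\right) + 5 \cdot \frac{1}{2}\right)\right) \frac{1}{2}}{2} = \frac{\left(4 + \left(- \frac{6}{5} + \frac{5}{2}\right)\right) \frac{1}{2}}{2} = \frac{\left(4 + \frac{13}{10}\right) \frac{1}{2}}{2} = \frac{\frac{53}{10} \cdot \frac{1}{2}}{2} = \frac{1}{2} \cdot \frac{53}{20} = \frac{53}{40} \approx 1.325$)
$497 \left(- \frac{135}{-329}\right) + a = 497 \left(- \frac{135}{-329}\right) + \frac{53}{40} = 497 \left(\left(-135\right) \left(- \frac{1}{329}\right)\right) + \frac{53}{40} = 497 \cdot \frac{135}{329} + \frac{53}{40} = \frac{9585}{47} + \frac{53}{40} = \frac{385891}{1880}$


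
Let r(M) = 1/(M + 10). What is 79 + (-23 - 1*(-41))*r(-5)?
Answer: 413/5 ≈ 82.600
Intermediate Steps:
r(M) = 1/(10 + M)
79 + (-23 - 1*(-41))*r(-5) = 79 + (-23 - 1*(-41))/(10 - 5) = 79 + (-23 + 41)/5 = 79 + 18*(⅕) = 79 + 18/5 = 413/5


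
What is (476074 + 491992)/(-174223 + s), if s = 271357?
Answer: 484033/48567 ≈ 9.9663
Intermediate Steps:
(476074 + 491992)/(-174223 + s) = (476074 + 491992)/(-174223 + 271357) = 968066/97134 = 968066*(1/97134) = 484033/48567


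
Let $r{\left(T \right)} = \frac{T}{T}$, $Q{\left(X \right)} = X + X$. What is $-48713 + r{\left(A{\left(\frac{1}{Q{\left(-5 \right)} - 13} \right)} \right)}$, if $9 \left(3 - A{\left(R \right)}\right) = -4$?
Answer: $-48712$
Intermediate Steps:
$Q{\left(X \right)} = 2 X$
$A{\left(R \right)} = \frac{31}{9}$ ($A{\left(R \right)} = 3 - - \frac{4}{9} = 3 + \frac{4}{9} = \frac{31}{9}$)
$r{\left(T \right)} = 1$
$-48713 + r{\left(A{\left(\frac{1}{Q{\left(-5 \right)} - 13} \right)} \right)} = -48713 + 1 = -48712$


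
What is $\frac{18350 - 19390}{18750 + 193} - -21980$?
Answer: $\frac{416366100}{18943} \approx 21980.0$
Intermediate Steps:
$\frac{18350 - 19390}{18750 + 193} - -21980 = - \frac{1040}{18943} + 21980 = \frac{416366100}{18943}$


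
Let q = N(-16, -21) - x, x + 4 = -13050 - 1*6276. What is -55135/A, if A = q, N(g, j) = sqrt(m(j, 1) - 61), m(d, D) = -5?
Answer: -532879775/186824483 + 55135*I*sqrt(66)/373648966 ≈ -2.8523 + 0.0011988*I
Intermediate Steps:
x = -19330 (x = -4 + (-13050 - 1*6276) = -4 + (-13050 - 6276) = -4 - 19326 = -19330)
N(g, j) = I*sqrt(66) (N(g, j) = sqrt(-5 - 61) = sqrt(-66) = I*sqrt(66))
q = 19330 + I*sqrt(66) (q = I*sqrt(66) - 1*(-19330) = I*sqrt(66) + 19330 = 19330 + I*sqrt(66) ≈ 19330.0 + 8.124*I)
A = 19330 + I*sqrt(66) ≈ 19330.0 + 8.124*I
-55135/A = -55135/(19330 + I*sqrt(66))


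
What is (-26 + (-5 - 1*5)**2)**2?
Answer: 5476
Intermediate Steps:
(-26 + (-5 - 1*5)**2)**2 = (-26 + (-5 - 5)**2)**2 = (-26 + (-10)**2)**2 = (-26 + 100)**2 = 74**2 = 5476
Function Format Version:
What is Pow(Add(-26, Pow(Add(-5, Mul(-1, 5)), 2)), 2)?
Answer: 5476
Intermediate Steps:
Pow(Add(-26, Pow(Add(-5, Mul(-1, 5)), 2)), 2) = Pow(Add(-26, Pow(Add(-5, -5), 2)), 2) = Pow(Add(-26, Pow(-10, 2)), 2) = Pow(Add(-26, 100), 2) = Pow(74, 2) = 5476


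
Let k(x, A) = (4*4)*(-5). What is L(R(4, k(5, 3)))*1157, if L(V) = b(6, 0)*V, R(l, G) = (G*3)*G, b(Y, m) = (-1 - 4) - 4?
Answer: -199929600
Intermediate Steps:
b(Y, m) = -9 (b(Y, m) = -5 - 4 = -9)
k(x, A) = -80 (k(x, A) = 16*(-5) = -80)
R(l, G) = 3*G² (R(l, G) = (3*G)*G = 3*G²)
L(V) = -9*V
L(R(4, k(5, 3)))*1157 = -27*(-80)²*1157 = -27*6400*1157 = -9*19200*1157 = -172800*1157 = -199929600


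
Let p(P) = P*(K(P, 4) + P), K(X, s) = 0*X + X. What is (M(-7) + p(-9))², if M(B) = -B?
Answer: 28561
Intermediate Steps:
K(X, s) = X (K(X, s) = 0 + X = X)
p(P) = 2*P² (p(P) = P*(P + P) = P*(2*P) = 2*P²)
(M(-7) + p(-9))² = (-1*(-7) + 2*(-9)²)² = (7 + 2*81)² = (7 + 162)² = 169² = 28561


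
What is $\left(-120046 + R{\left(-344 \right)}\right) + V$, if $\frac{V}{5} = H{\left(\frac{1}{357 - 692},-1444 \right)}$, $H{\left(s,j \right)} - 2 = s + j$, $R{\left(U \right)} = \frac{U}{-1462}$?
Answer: $- \frac{144944333}{1139} \approx -1.2726 \cdot 10^{5}$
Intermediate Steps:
$R{\left(U \right)} = - \frac{U}{1462}$ ($R{\left(U \right)} = U \left(- \frac{1}{1462}\right) = - \frac{U}{1462}$)
$H{\left(s,j \right)} = 2 + j + s$ ($H{\left(s,j \right)} = 2 + \left(s + j\right) = 2 + \left(j + s\right) = 2 + j + s$)
$V = - \frac{483071}{67}$ ($V = 5 \left(2 - 1444 + \frac{1}{357 - 692}\right) = 5 \left(2 - 1444 + \frac{1}{-335}\right) = 5 \left(2 - 1444 - \frac{1}{335}\right) = 5 \left(- \frac{483071}{335}\right) = - \frac{483071}{67} \approx -7210.0$)
$\left(-120046 + R{\left(-344 \right)}\right) + V = \left(-120046 - - \frac{4}{17}\right) - \frac{483071}{67} = \left(-120046 + \frac{4}{17}\right) - \frac{483071}{67} = - \frac{2040778}{17} - \frac{483071}{67} = - \frac{144944333}{1139}$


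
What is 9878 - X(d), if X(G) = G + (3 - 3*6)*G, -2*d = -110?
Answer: 10648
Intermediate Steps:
d = 55 (d = -½*(-110) = 55)
X(G) = -14*G (X(G) = G + (3 - 18)*G = G - 15*G = -14*G)
9878 - X(d) = 9878 - (-14)*55 = 9878 - 1*(-770) = 9878 + 770 = 10648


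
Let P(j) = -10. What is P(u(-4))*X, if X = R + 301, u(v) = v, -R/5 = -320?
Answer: -19010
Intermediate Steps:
R = 1600 (R = -5*(-320) = 1600)
X = 1901 (X = 1600 + 301 = 1901)
P(u(-4))*X = -10*1901 = -19010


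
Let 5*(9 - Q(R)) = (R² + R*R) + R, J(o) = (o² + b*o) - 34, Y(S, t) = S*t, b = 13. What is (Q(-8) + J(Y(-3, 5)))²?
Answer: 361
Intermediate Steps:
J(o) = -34 + o² + 13*o (J(o) = (o² + 13*o) - 34 = -34 + o² + 13*o)
Q(R) = 9 - 2*R²/5 - R/5 (Q(R) = 9 - ((R² + R*R) + R)/5 = 9 - ((R² + R²) + R)/5 = 9 - (2*R² + R)/5 = 9 - (R + 2*R²)/5 = 9 + (-2*R²/5 - R/5) = 9 - 2*R²/5 - R/5)
(Q(-8) + J(Y(-3, 5)))² = ((9 - ⅖*(-8)² - ⅕*(-8)) + (-34 + (-3*5)² + 13*(-3*5)))² = ((9 - ⅖*64 + 8/5) + (-34 + (-15)² + 13*(-15)))² = ((9 - 128/5 + 8/5) + (-34 + 225 - 195))² = (-15 - 4)² = (-19)² = 361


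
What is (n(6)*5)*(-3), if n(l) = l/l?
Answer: -15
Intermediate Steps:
n(l) = 1
(n(6)*5)*(-3) = (1*5)*(-3) = 5*(-3) = -15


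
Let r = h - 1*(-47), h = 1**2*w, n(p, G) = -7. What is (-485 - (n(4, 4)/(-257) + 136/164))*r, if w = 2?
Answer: -250854030/10537 ≈ -23807.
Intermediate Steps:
h = 2 (h = 1**2*2 = 1*2 = 2)
r = 49 (r = 2 - 1*(-47) = 2 + 47 = 49)
(-485 - (n(4, 4)/(-257) + 136/164))*r = (-485 - (-7/(-257) + 136/164))*49 = (-485 - (-7*(-1/257) + 136*(1/164)))*49 = (-485 - (7/257 + 34/41))*49 = (-485 - 1*9025/10537)*49 = (-485 - 9025/10537)*49 = -5119470/10537*49 = -250854030/10537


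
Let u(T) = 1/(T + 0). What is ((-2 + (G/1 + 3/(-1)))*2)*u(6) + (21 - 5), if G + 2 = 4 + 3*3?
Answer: 18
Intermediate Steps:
u(T) = 1/T
G = 11 (G = -2 + (4 + 3*3) = -2 + (4 + 9) = -2 + 13 = 11)
((-2 + (G/1 + 3/(-1)))*2)*u(6) + (21 - 5) = ((-2 + (11/1 + 3/(-1)))*2)/6 + (21 - 5) = ((-2 + (11*1 + 3*(-1)))*2)*(⅙) + 16 = ((-2 + (11 - 3))*2)*(⅙) + 16 = ((-2 + 8)*2)*(⅙) + 16 = (6*2)*(⅙) + 16 = 12*(⅙) + 16 = 2 + 16 = 18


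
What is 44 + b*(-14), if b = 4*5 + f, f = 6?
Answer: -320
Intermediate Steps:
b = 26 (b = 4*5 + 6 = 20 + 6 = 26)
44 + b*(-14) = 44 + 26*(-14) = 44 - 364 = -320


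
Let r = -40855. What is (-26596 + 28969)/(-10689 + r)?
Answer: -2373/51544 ≈ -0.046038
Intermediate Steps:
(-26596 + 28969)/(-10689 + r) = (-26596 + 28969)/(-10689 - 40855) = 2373/(-51544) = 2373*(-1/51544) = -2373/51544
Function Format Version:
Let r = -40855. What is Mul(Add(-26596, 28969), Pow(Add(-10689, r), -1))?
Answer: Rational(-2373, 51544) ≈ -0.046038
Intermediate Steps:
Mul(Add(-26596, 28969), Pow(Add(-10689, r), -1)) = Mul(Add(-26596, 28969), Pow(Add(-10689, -40855), -1)) = Mul(2373, Pow(-51544, -1)) = Mul(2373, Rational(-1, 51544)) = Rational(-2373, 51544)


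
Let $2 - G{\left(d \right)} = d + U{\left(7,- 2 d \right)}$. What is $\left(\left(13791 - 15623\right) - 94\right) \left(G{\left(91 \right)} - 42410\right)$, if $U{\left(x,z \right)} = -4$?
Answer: $81845370$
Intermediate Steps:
$G{\left(d \right)} = 6 - d$ ($G{\left(d \right)} = 2 - \left(d - 4\right) = 2 - \left(-4 + d\right) = 6 - d$)
$\left(\left(13791 - 15623\right) - 94\right) \left(G{\left(91 \right)} - 42410\right) = \left(\left(13791 - 15623\right) - 94\right) \left(\left(6 - 91\right) - 42410\right) = \left(-1832 - 94\right) \left(-85 - 42410\right) = \left(-1926\right) \left(-42495\right) = 81845370$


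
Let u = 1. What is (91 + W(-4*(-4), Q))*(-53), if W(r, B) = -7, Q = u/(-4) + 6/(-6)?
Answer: -4452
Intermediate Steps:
Q = -5/4 (Q = 1/(-4) + 6/(-6) = 1*(-1/4) + 6*(-1/6) = -1/4 - 1 = -5/4 ≈ -1.2500)
(91 + W(-4*(-4), Q))*(-53) = (91 - 7)*(-53) = 84*(-53) = -4452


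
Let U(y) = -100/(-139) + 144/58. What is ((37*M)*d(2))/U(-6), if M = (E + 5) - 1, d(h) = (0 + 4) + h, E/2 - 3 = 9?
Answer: 894882/461 ≈ 1941.2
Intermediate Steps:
U(y) = 12908/4031 (U(y) = -100*(-1/139) + 144*(1/58) = 100/139 + 72/29 = 12908/4031)
E = 24 (E = 6 + 2*9 = 6 + 18 = 24)
d(h) = 4 + h
M = 28 (M = (24 + 5) - 1 = 29 - 1 = 28)
((37*M)*d(2))/U(-6) = ((37*28)*(4 + 2))/(12908/4031) = (1036*6)*(4031/12908) = 6216*(4031/12908) = 894882/461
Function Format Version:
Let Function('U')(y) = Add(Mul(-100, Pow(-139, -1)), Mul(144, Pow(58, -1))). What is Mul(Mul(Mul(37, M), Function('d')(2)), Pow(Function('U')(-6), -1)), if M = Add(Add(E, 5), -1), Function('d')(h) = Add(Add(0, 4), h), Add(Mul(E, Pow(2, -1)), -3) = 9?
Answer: Rational(894882, 461) ≈ 1941.2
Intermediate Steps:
Function('U')(y) = Rational(12908, 4031) (Function('U')(y) = Add(Mul(-100, Rational(-1, 139)), Mul(144, Rational(1, 58))) = Add(Rational(100, 139), Rational(72, 29)) = Rational(12908, 4031))
E = 24 (E = Add(6, Mul(2, 9)) = Add(6, 18) = 24)
Function('d')(h) = Add(4, h)
M = 28 (M = Add(Add(24, 5), -1) = Add(29, -1) = 28)
Mul(Mul(Mul(37, M), Function('d')(2)), Pow(Function('U')(-6), -1)) = Mul(Mul(Mul(37, 28), Add(4, 2)), Pow(Rational(12908, 4031), -1)) = Mul(Mul(1036, 6), Rational(4031, 12908)) = Mul(6216, Rational(4031, 12908)) = Rational(894882, 461)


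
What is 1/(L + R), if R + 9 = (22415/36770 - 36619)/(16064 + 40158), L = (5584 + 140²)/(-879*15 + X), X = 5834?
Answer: -3039319378388/39745927985377 ≈ -0.076469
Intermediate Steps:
L = -25184/7351 (L = (5584 + 140²)/(-879*15 + 5834) = (5584 + 19600)/(-13185 + 5834) = 25184/(-7351) = 25184*(-1/7351) = -25184/7351 ≈ -3.4259)
R = -3990400935/413456588 (R = -9 + (22415/36770 - 36619)/(16064 + 40158) = -9 + (22415*(1/36770) - 36619)/56222 = -9 + (4483/7354 - 36619)*(1/56222) = -9 - 269291643/7354*1/56222 = -9 - 269291643/413456588 = -3990400935/413456588 ≈ -9.6513)
1/(L + R) = 1/(-25184/7351 - 3990400935/413456588) = 1/(-39745927985377/3039319378388) = -3039319378388/39745927985377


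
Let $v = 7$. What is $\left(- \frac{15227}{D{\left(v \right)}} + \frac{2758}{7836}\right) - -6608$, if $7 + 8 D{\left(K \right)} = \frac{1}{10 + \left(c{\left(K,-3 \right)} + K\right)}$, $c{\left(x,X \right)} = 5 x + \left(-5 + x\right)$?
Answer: $\frac{35533958923}{1477086} \approx 24057.0$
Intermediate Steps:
$c{\left(x,X \right)} = -5 + 6 x$
$D{\left(K \right)} = - \frac{7}{8} + \frac{1}{8 \left(5 + 7 K\right)}$ ($D{\left(K \right)} = - \frac{7}{8} + \frac{1}{8 \left(10 + \left(\left(-5 + 6 K\right) + K\right)\right)} = - \frac{7}{8} + \frac{1}{8 \left(10 + \left(-5 + 7 K\right)\right)} = - \frac{7}{8} + \frac{1}{8 \left(5 + 7 K\right)}$)
$\left(- \frac{15227}{D{\left(v \right)}} + \frac{2758}{7836}\right) - -6608 = \left(- \frac{15227}{\frac{1}{8} \frac{1}{5 + 7 \cdot 7} \left(-34 - 343\right)} + \frac{2758}{7836}\right) - -6608 = \left(- \frac{15227}{\frac{1}{8} \frac{1}{5 + 49} \left(-34 - 343\right)} + 2758 \cdot \frac{1}{7836}\right) + 6608 = \left(- \frac{15227}{\frac{1}{8} \cdot \frac{1}{54} \left(-377\right)} + \frac{1379}{3918}\right) + 6608 = \left(- \frac{15227}{- \frac{377}{432}} + \frac{1379}{3918}\right) + 6608 = \left(\left(-15227\right) \left(- \frac{432}{377}\right) + \frac{1379}{3918}\right) + 6608 = \left(\frac{6578064}{377} + \frac{1379}{3918}\right) + 6608 = \frac{25773374635}{1477086} + 6608 = \frac{35533958923}{1477086}$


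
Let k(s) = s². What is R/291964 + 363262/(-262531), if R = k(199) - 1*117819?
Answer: -63297038163/38324800442 ≈ -1.6516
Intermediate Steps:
R = -78218 (R = 199² - 1*117819 = 39601 - 117819 = -78218)
R/291964 + 363262/(-262531) = -78218/291964 + 363262/(-262531) = -78218*1/291964 + 363262*(-1/262531) = -39109/145982 - 363262/262531 = -63297038163/38324800442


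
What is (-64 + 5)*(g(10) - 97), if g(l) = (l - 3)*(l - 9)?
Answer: 5310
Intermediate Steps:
g(l) = (-9 + l)*(-3 + l) (g(l) = (-3 + l)*(-9 + l) = (-9 + l)*(-3 + l))
(-64 + 5)*(g(10) - 97) = (-64 + 5)*((27 + 10**2 - 12*10) - 97) = -59*((27 + 100 - 120) - 97) = -59*(7 - 97) = -59*(-90) = 5310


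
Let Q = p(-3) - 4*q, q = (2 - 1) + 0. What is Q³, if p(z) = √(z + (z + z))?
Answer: 44 + 117*I ≈ 44.0 + 117.0*I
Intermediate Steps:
p(z) = √3*√z (p(z) = √(z + 2*z) = √(3*z) = √3*√z)
q = 1 (q = 1 + 0 = 1)
Q = -4 + 3*I (Q = √3*√(-3) - 4*1 = √3*(I*√3) - 4 = 3*I - 4 = -4 + 3*I ≈ -4.0 + 3.0*I)
Q³ = (-4 + 3*I)³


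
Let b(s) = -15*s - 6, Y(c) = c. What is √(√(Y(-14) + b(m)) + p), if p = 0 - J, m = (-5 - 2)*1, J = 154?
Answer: √(-154 + √85) ≈ 12.032*I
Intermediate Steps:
m = -7 (m = -7*1 = -7)
b(s) = -6 - 15*s
p = -154 (p = 0 - 1*154 = 0 - 154 = -154)
√(√(Y(-14) + b(m)) + p) = √(√(-14 + (-6 - 15*(-7))) - 154) = √(√(-14 + (-6 + 105)) - 154) = √(√(-14 + 99) - 154) = √(√85 - 154) = √(-154 + √85)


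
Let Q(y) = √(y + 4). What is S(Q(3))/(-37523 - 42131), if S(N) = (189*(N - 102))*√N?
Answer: 189*7^(¼)*(102 - √7)/79654 ≈ 0.38346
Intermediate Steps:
Q(y) = √(4 + y)
S(N) = √N*(-19278 + 189*N) (S(N) = (189*(-102 + N))*√N = (-19278 + 189*N)*√N = √N*(-19278 + 189*N))
S(Q(3))/(-37523 - 42131) = (189*√(√(4 + 3))*(-102 + √(4 + 3)))/(-37523 - 42131) = (189*√(√7)*(-102 + √7))/(-79654) = (189*7^(¼)*(-102 + √7))*(-1/79654) = -189*7^(¼)*(-102 + √7)/79654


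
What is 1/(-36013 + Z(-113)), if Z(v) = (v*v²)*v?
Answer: 1/163011348 ≈ 6.1345e-9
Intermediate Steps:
Z(v) = v⁴ (Z(v) = v³*v = v⁴)
1/(-36013 + Z(-113)) = 1/(-36013 + (-113)⁴) = 1/(-36013 + 163047361) = 1/163011348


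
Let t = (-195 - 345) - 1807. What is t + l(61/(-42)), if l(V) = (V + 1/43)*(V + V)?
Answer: -88854881/37926 ≈ -2342.8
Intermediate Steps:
t = -2347 (t = -540 - 1807 = -2347)
l(V) = 2*V*(1/43 + V) (l(V) = (V + 1/43)*(2*V) = (1/43 + V)*(2*V) = 2*V*(1/43 + V))
t + l(61/(-42)) = -2347 + 2*(61/(-42))*(1 + 43*(61/(-42)))/43 = -2347 + 2*(61*(-1/42))*(1 + 43*(61*(-1/42)))/43 = -2347 + (2/43)*(-61/42)*(1 + 43*(-61/42)) = -2347 + (2/43)*(-61/42)*(1 - 2623/42) = -2347 + (2/43)*(-61/42)*(-2581/42) = -2347 + 157441/37926 = -88854881/37926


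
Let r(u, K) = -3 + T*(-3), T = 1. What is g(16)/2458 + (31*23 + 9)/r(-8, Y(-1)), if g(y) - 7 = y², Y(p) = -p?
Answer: -886549/7374 ≈ -120.23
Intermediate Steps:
r(u, K) = -6 (r(u, K) = -3 + 1*(-3) = -3 - 3 = -6)
g(y) = 7 + y²
g(16)/2458 + (31*23 + 9)/r(-8, Y(-1)) = (7 + 16²)/2458 + (31*23 + 9)/(-6) = (7 + 256)*(1/2458) + (713 + 9)*(-⅙) = 263*(1/2458) + 722*(-⅙) = 263/2458 - 361/3 = -886549/7374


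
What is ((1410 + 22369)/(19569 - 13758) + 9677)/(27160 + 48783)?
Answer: 56256826/441304773 ≈ 0.12748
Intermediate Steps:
((1410 + 22369)/(19569 - 13758) + 9677)/(27160 + 48783) = (23779/5811 + 9677)/75943 = (23779*(1/5811) + 9677)*(1/75943) = (23779/5811 + 9677)*(1/75943) = (56256826/5811)*(1/75943) = 56256826/441304773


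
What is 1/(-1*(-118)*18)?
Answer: 1/2124 ≈ 0.00047081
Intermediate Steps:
1/(-1*(-118)*18) = 1/(118*18) = 1/2124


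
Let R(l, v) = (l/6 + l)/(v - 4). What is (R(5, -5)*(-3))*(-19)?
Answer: -665/18 ≈ -36.944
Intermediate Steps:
R(l, v) = 7*l/(6*(-4 + v)) (R(l, v) = (l*(⅙) + l)/(-4 + v) = (l/6 + l)/(-4 + v) = (7*l/6)/(-4 + v) = 7*l/(6*(-4 + v)))
(R(5, -5)*(-3))*(-19) = (((7/6)*5/(-4 - 5))*(-3))*(-19) = (((7/6)*5/(-9))*(-3))*(-19) = (((7/6)*5*(-⅑))*(-3))*(-19) = -35/54*(-3)*(-19) = (35/18)*(-19) = -665/18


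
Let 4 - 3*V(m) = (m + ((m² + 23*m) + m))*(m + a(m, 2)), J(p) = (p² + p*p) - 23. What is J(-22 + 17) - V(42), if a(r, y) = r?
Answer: 236453/3 ≈ 78818.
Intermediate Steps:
J(p) = -23 + 2*p² (J(p) = (p² + p²) - 23 = 2*p² - 23 = -23 + 2*p²)
V(m) = 4/3 - 2*m*(m² + 25*m)/3 (V(m) = 4/3 - (m + ((m² + 23*m) + m))*(m + m)/3 = 4/3 - (m + (m² + 24*m))*2*m/3 = 4/3 - (m² + 25*m)*2*m/3 = 4/3 - 2*m*(m² + 25*m)/3)
J(-22 + 17) - V(42) = (-23 + 2*(-22 + 17)²) - (4/3 - 50/3*42² - ⅔*42³) = (-23 + 2*(-5)²) - (4/3 - 50/3*1764 - ⅔*74088) = (-23 + 2*25) - (4/3 - 29400 - 49392) = (-23 + 50) - 1*(-236372/3) = 27 + 236372/3 = 236453/3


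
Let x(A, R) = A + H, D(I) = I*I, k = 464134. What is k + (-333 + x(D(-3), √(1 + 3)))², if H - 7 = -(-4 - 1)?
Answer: 561478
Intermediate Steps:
H = 12 (H = 7 - (-4 - 1) = 7 - 1*(-5) = 7 + 5 = 12)
D(I) = I²
x(A, R) = 12 + A (x(A, R) = A + 12 = 12 + A)
k + (-333 + x(D(-3), √(1 + 3)))² = 464134 + (-333 + (12 + (-3)²))² = 464134 + (-333 + (12 + 9))² = 464134 + (-333 + 21)² = 464134 + (-312)² = 464134 + 97344 = 561478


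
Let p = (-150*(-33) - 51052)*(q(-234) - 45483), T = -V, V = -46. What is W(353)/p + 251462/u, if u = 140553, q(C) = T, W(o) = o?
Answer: 75249528283771/42060215669346 ≈ 1.7891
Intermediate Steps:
T = 46 (T = -1*(-46) = 46)
q(C) = 46
p = 2094736574 (p = (-150*(-33) - 51052)*(46 - 45483) = (4950 - 51052)*(-45437) = -46102*(-45437) = 2094736574)
W(353)/p + 251462/u = 353/2094736574 + 251462/140553 = 75249528283771/42060215669346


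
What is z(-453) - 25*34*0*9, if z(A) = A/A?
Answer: 1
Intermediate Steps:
z(A) = 1
z(-453) - 25*34*0*9 = 1 - 25*34*0*9 = 1 - 850*0 = 1 - 1*0 = 1 + 0 = 1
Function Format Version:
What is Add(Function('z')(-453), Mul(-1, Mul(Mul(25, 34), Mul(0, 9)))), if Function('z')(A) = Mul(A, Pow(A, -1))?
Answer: 1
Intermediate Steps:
Function('z')(A) = 1
Add(Function('z')(-453), Mul(-1, Mul(Mul(25, 34), Mul(0, 9)))) = Add(1, Mul(-1, Mul(Mul(25, 34), Mul(0, 9)))) = Add(1, Mul(-1, Mul(850, 0))) = Add(1, Mul(-1, 0)) = Add(1, 0) = 1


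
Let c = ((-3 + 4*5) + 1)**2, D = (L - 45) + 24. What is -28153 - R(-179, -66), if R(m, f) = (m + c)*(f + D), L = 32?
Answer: -20178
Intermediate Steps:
D = 11 (D = (32 - 45) + 24 = -13 + 24 = 11)
c = 324 (c = ((-3 + 20) + 1)**2 = (17 + 1)**2 = 18**2 = 324)
R(m, f) = (11 + f)*(324 + m) (R(m, f) = (m + 324)*(f + 11) = (324 + m)*(11 + f) = (11 + f)*(324 + m))
-28153 - R(-179, -66) = -28153 - (3564 + 11*(-179) + 324*(-66) - 66*(-179)) = -28153 - (3564 - 1969 - 21384 + 11814) = -28153 - 1*(-7975) = -28153 + 7975 = -20178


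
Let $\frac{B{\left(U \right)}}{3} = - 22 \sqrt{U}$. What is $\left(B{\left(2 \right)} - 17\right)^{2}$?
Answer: $9001 + 2244 \sqrt{2} \approx 12175.0$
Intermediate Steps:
$B{\left(U \right)} = - 66 \sqrt{U}$ ($B{\left(U \right)} = 3 \left(- 22 \sqrt{U}\right) = - 66 \sqrt{U}$)
$\left(B{\left(2 \right)} - 17\right)^{2} = \left(- 66 \sqrt{2} - 17\right)^{2} = \left(-17 - 66 \sqrt{2}\right)^{2}$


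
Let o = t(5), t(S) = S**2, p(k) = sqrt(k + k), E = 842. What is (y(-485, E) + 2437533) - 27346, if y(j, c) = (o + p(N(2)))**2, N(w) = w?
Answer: 2410916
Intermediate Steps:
p(k) = sqrt(2)*sqrt(k) (p(k) = sqrt(2*k) = sqrt(2)*sqrt(k))
o = 25 (o = 5**2 = 25)
y(j, c) = 729 (y(j, c) = (25 + sqrt(2)*sqrt(2))**2 = (25 + 2)**2 = 27**2 = 729)
(y(-485, E) + 2437533) - 27346 = (729 + 2437533) - 27346 = 2438262 - 27346 = 2410916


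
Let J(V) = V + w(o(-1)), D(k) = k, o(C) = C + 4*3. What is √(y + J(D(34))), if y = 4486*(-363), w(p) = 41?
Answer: 9*I*√20103 ≈ 1276.1*I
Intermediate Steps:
o(C) = 12 + C (o(C) = C + 12 = 12 + C)
y = -1628418
J(V) = 41 + V (J(V) = V + 41 = 41 + V)
√(y + J(D(34))) = √(-1628418 + (41 + 34)) = √(-1628418 + 75) = √(-1628343) = 9*I*√20103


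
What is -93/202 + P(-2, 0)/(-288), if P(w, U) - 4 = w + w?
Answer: -93/202 ≈ -0.46040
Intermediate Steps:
P(w, U) = 4 + 2*w (P(w, U) = 4 + (w + w) = 4 + 2*w)
-93/202 + P(-2, 0)/(-288) = -93/202 + (4 + 2*(-2))/(-288) = -93*1/202 + (4 - 4)*(-1/288) = -93/202 + 0*(-1/288) = -93/202 + 0 = -93/202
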